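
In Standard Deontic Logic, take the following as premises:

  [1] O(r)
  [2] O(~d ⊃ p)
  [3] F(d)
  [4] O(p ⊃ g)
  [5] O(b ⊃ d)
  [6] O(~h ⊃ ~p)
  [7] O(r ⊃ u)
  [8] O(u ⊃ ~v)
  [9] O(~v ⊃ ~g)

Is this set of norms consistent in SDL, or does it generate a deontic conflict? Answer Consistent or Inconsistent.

Premise 1 states O(r) outright.
Premise 7 is O(r ⊃ u); since O(r), deontic closure gives O(u).
With premise 8, O(u ⊃ ~v), the K-axiom yields O(~v).
From O(~v) and premise 9, O(~v ⊃ ~g), we obtain O(~g).
The contrapositive of premise 4 (O(p ⊃ g)) is O(~g ⊃ ~p), and O(~g) is already established, so O(~p).
Premise 2, O(~d ⊃ p), contraposes to O(~p ⊃ d); with O(~p) we get O(d).
However, F(d) at premise 3 amounts to O(~d).
We now have both O(d) and O(~d) — d is simultaneously obligatory and forbidden, violating the D-axiom.

Inconsistent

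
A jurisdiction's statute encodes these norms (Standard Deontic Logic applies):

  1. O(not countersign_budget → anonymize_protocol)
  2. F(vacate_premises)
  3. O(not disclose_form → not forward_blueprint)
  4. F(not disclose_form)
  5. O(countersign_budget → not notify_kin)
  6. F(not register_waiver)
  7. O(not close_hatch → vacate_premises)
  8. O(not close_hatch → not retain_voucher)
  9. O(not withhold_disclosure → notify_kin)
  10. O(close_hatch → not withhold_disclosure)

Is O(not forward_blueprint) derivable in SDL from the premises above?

No

Premise 3 is O(not disclose_form → not forward_blueprint), but O(not disclose_form) is not derivable from the premises, so it does not yield O(not forward_blueprint).
No other premise forces O(not forward_blueprint). An ideal world satisfying every premise can still have not forward_blueprint false, so O(not forward_blueprint) is not derivable.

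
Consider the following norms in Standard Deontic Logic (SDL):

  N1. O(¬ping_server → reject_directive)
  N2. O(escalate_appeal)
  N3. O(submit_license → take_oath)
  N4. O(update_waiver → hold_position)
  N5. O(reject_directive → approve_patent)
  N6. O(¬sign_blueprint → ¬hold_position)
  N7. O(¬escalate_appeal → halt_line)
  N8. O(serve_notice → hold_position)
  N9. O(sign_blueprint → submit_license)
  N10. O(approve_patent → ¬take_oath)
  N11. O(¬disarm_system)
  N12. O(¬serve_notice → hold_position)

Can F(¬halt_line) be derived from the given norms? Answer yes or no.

No

Premise 7 is O(¬escalate_appeal → halt_line), but O(¬escalate_appeal) is not derivable from the premises, so it does not yield O(halt_line).
No other premise forces O(halt_line). An ideal world satisfying every premise can still have ¬halt_line true, so F(¬halt_line) is not derivable.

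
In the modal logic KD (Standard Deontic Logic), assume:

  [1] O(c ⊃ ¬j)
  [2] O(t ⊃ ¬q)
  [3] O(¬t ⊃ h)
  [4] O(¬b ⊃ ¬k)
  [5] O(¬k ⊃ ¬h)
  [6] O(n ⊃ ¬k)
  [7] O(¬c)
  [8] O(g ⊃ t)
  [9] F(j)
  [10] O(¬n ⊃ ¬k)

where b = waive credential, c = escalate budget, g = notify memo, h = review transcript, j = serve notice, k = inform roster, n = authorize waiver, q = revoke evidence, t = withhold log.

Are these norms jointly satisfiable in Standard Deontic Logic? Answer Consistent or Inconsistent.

Premise 1 is O(c ⊃ ¬j); even if O(¬j) held, inferring O(c) would be affirming the consequent — invalid.
So O(c) is not derivable, and the apparent clash with O(¬c) does not arise.
A world satisfying every obligation exists (e.g. b=false, c=false, g=false, h=false, j=false, k=false, n=false, q=false, t=true); no atom is both obligatory and forbidden, so the set is consistent.

Consistent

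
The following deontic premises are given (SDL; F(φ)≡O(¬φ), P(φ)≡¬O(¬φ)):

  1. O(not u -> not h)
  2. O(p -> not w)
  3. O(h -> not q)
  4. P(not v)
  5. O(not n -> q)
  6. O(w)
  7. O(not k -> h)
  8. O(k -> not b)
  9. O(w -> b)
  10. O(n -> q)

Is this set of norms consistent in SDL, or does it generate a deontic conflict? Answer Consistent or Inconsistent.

Premises 5 and 10 are O(not n -> q) and O(n -> q); every ideal world satisfies not n or n, so in either case q holds — hence O(q).
Premise 3, O(h -> not q), contraposes to O(q -> not h); with O(q) we get O(not h).
The contrapositive of premise 7 (O(not k -> h)) is O(not h -> k), and O(not h) is already established, so O(k).
Applying K to premise 8 (O(k -> not b)) and O(k) yields O(not b).
Premise 9 is O(w -> b); contrapositively O(not b -> not w). Since O(not b) holds, K gives O(not w).
But premise 6 directly asserts O(w).
We now have both O(not w) and O(w) — w is simultaneously obligatory and forbidden, violating the D-axiom.

Inconsistent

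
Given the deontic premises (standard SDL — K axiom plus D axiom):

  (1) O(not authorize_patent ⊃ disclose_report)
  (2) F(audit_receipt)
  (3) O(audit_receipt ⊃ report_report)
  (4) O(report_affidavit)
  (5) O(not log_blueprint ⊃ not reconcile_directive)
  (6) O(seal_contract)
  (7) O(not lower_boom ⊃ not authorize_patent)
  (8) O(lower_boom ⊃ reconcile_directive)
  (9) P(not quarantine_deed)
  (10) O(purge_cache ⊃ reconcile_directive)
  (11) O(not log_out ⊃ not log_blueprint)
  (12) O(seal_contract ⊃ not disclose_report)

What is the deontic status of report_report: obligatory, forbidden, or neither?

Premise 3 is O(audit_receipt ⊃ report_report), but O(audit_receipt) is not derivable from the premises, so it does not yield O(report_report).
No premise or chain of K-axiom applications forces O(report_report), and none forces O(not report_report). So report_report is neither obligatory nor forbidden under these norms.

Neither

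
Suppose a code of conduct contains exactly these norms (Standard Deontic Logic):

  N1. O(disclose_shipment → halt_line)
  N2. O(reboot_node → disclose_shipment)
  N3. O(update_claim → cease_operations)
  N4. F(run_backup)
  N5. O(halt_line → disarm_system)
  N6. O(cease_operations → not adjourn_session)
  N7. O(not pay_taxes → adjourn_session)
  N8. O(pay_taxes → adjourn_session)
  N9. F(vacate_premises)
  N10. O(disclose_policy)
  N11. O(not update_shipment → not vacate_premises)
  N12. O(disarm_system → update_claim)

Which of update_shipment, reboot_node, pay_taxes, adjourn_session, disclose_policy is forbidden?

reboot_node

By case analysis on not pay_taxes: premise 7 gives O(not pay_taxes → adjourn_session) and premise 8 gives O(pay_taxes → adjourn_session), so O(adjourn_session) either way.
Premise 6, O(cease_operations → not adjourn_session), contraposes to O(adjourn_session → not cease_operations); with O(adjourn_session) we get O(not cease_operations).
Premise 3, O(update_claim → cease_operations), contraposes to O(not cease_operations → not update_claim); with O(not cease_operations) we get O(not update_claim).
Premise 12 is O(disarm_system → update_claim); contrapositively O(not update_claim → not disarm_system). Since O(not update_claim) holds, K gives O(not disarm_system).
Premise 5, O(halt_line → disarm_system), contraposes to O(not disarm_system → not halt_line); with O(not disarm_system) we get O(not halt_line).
The contrapositive of premise 1 (O(disclose_shipment → halt_line)) is O(not halt_line → not disclose_shipment), and O(not halt_line) is already established, so O(not disclose_shipment).
The contrapositive of premise 2 (O(reboot_node → disclose_shipment)) is O(not disclose_shipment → not reboot_node), and O(not disclose_shipment) is already established, so O(not reboot_node).
So O(not reboot_node) holds, i.e. reboot_node is forbidden. None of the other listed options is forbidden under the premises.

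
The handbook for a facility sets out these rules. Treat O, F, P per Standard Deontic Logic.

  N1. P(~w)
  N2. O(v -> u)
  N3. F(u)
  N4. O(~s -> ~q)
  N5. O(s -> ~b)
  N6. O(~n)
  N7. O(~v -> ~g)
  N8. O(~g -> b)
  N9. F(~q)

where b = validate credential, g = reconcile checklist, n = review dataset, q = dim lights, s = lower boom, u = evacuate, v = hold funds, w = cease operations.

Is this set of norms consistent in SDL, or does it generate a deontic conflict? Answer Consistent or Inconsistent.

Inconsistent

Premise 9, F(~q), is equivalent to O(q).
Premise 4 is O(~s -> ~q); contrapositively O(q -> s). Since O(q) holds, K gives O(s).
From O(s) and premise 5, O(s -> ~b), we obtain O(~b).
Premise 8 is O(~g -> b); contrapositively O(~b -> g). Since O(~b) holds, K gives O(g).
Premise 7 is O(~v -> ~g); contrapositively O(g -> v). Since O(g) holds, K gives O(v).
Applying K to premise 2 (O(v -> u)) and O(v) yields O(u).
But premise 3, F(u), means O(~u).
We now have both O(u) and O(~u) — u is simultaneously obligatory and forbidden, violating the D-axiom.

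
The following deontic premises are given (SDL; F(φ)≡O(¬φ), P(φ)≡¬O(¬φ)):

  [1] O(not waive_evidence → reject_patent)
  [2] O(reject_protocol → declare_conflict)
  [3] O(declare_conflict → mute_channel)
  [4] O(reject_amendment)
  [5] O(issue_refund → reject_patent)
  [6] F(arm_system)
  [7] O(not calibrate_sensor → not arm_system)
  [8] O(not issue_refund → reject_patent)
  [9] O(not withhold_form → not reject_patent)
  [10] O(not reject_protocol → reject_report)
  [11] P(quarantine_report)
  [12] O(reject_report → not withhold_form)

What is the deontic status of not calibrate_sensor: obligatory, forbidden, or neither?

Premise 7 is O(not calibrate_sensor → not arm_system); even if O(not arm_system) held, inferring O(not calibrate_sensor) would be affirming the consequent — invalid.
No premise or chain of K-axiom applications forces O(not calibrate_sensor), and none forces O(calibrate_sensor). So not calibrate_sensor is neither obligatory nor forbidden under these norms.

Neither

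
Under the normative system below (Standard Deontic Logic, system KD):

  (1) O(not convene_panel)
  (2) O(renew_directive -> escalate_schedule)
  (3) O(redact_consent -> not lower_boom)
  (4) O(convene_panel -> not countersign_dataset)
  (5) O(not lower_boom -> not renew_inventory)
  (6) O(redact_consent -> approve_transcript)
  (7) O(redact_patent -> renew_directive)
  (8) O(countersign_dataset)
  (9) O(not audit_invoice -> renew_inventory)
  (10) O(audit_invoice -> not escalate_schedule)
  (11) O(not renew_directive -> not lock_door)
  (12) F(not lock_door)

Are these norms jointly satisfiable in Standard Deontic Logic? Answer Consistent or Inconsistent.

Consistent

Premise 4 is O(convene_panel -> not countersign_dataset), but O(convene_panel) is not derivable from the premises, so it does not yield O(not countersign_dataset).
So O(not countersign_dataset) is not derivable, and the apparent clash with O(countersign_dataset) does not arise.
A world satisfying every obligation exists (e.g. approve_transcript=false, audit_invoice=false, convene_panel=false, countersign_dataset=true, escalate_schedule=true, lock_door=true, lower_boom=true, redact_consent=false, redact_patent=false, renew_directive=true, renew_inventory=true); no atom is both obligatory and forbidden, so the set is consistent.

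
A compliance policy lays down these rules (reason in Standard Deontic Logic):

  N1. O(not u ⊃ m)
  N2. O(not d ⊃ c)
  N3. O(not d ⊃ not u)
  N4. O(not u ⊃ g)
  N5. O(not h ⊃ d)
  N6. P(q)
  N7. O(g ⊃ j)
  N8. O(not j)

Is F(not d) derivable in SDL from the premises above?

Yes

From premise 8 we have O(not j).
The contrapositive of premise 7 (O(g ⊃ j)) is O(not j ⊃ not g), and O(not j) is already established, so O(not g).
Premise 4, O(not u ⊃ g), contraposes to O(not g ⊃ u); with O(not g) we get O(u).
Premise 3, O(not d ⊃ not u), contraposes to O(u ⊃ d); with O(u) we get O(d).
Premises 1, 2, 5, 6 do not contribute to this derivation.
So O(d) holds, i.e. F(not d). The claim follows.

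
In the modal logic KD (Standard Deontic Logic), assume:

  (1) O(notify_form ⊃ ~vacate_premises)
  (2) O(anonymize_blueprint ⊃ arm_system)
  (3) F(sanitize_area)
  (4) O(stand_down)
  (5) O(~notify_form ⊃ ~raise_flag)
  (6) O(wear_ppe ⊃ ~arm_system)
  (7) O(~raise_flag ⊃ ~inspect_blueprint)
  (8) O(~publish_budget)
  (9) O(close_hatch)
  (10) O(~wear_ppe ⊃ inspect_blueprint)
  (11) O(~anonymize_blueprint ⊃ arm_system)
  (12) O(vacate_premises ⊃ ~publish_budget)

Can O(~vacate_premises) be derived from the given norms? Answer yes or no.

Yes

Premises 11 and 2 cover both cases: O(~anonymize_blueprint ⊃ arm_system) and O(anonymize_blueprint ⊃ arm_system). Since ~anonymize_blueprint ∨ anonymize_blueprint is a tautology, O(arm_system) follows.
Premise 6 is O(wear_ppe ⊃ ~arm_system); contrapositively O(arm_system ⊃ ~wear_ppe). Since O(arm_system) holds, K gives O(~wear_ppe).
Premise 10 is O(~wear_ppe ⊃ inspect_blueprint); since O(~wear_ppe), deontic closure gives O(inspect_blueprint).
The contrapositive of premise 7 (O(~raise_flag ⊃ ~inspect_blueprint)) is O(inspect_blueprint ⊃ raise_flag), and O(inspect_blueprint) is already established, so O(raise_flag).
Premise 5, O(~notify_form ⊃ ~raise_flag), contraposes to O(raise_flag ⊃ notify_form); with O(raise_flag) we get O(notify_form).
With premise 1, O(notify_form ⊃ ~vacate_premises), the K-axiom yields O(~vacate_premises).
Premises 3, 4, 8, 9, 12 do not contribute to this derivation.
So O(~vacate_premises) follows.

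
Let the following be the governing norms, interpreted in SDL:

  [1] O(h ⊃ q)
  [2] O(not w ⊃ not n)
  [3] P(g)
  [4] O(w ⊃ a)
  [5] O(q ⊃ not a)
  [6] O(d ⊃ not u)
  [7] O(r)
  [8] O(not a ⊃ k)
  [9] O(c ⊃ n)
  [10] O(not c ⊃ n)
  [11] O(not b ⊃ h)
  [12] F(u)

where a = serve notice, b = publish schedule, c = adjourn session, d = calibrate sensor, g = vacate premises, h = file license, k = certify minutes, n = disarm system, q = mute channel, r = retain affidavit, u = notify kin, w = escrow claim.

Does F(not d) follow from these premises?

No

Premise 6 is O(d ⊃ not u); even if O(not u) held, inferring O(d) would be affirming the consequent — invalid.
No other premise forces O(d). An ideal world satisfying every premise can still have not d true, so F(not d) is not derivable.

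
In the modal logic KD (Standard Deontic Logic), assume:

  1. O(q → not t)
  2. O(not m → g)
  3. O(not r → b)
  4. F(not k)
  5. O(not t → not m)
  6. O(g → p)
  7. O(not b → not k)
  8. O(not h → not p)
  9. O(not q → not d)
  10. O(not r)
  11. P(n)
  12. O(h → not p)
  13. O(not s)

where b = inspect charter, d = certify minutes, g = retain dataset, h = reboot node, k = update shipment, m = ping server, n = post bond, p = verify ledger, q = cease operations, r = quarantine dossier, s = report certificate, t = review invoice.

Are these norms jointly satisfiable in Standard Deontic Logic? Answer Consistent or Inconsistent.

Premise 7 is O(not b → not k), but O(not b) is not derivable from the premises, so it does not yield O(not k).
So O(not k) is not derivable, and the apparent clash with O(k) does not arise.
A world satisfying every obligation exists (e.g. b=true, d=false, g=false, h=false, k=true, m=true, n=false, p=false, q=false, r=false, s=false, t=true); no atom is both obligatory and forbidden, so the set is consistent.

Consistent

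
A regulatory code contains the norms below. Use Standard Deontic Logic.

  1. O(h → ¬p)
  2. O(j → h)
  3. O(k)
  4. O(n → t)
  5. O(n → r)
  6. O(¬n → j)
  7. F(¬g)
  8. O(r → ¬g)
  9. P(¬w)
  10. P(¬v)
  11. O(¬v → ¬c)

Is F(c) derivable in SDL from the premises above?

No

Premise 11 is O(¬v → ¬c), but O(¬v) is not derivable from the premises (the permission P(¬v) asserts only ¬O(v), not O(¬v)), so it does not yield O(¬c).
No other premise forces O(¬c). An ideal world satisfying every premise can still have c true, so F(c) is not derivable.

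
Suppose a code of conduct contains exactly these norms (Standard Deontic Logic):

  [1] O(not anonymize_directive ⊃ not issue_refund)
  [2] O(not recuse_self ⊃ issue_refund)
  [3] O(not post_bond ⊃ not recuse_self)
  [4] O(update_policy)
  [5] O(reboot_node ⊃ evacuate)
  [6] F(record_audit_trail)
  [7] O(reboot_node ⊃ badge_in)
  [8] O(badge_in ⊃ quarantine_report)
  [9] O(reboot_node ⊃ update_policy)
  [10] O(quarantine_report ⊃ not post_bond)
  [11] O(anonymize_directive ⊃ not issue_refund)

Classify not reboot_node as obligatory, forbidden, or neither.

Obligatory

Premises 11 and 1 are O(anonymize_directive ⊃ not issue_refund) and O(not anonymize_directive ⊃ not issue_refund); every ideal world satisfies anonymize_directive or not anonymize_directive, so in either case not issue_refund holds — hence O(not issue_refund).
The contrapositive of premise 2 (O(not recuse_self ⊃ issue_refund)) is O(not issue_refund ⊃ recuse_self), and O(not issue_refund) is already established, so O(recuse_self).
Premise 3 is O(not post_bond ⊃ not recuse_self); contrapositively O(recuse_self ⊃ post_bond). Since O(recuse_self) holds, K gives O(post_bond).
Premise 10, O(quarantine_report ⊃ not post_bond), contraposes to O(post_bond ⊃ not quarantine_report); with O(post_bond) we get O(not quarantine_report).
The contrapositive of premise 8 (O(badge_in ⊃ quarantine_report)) is O(not quarantine_report ⊃ not badge_in), and O(not quarantine_report) is already established, so O(not badge_in).
The contrapositive of premise 7 (O(reboot_node ⊃ badge_in)) is O(not badge_in ⊃ not reboot_node), and O(not badge_in) is already established, so O(not reboot_node).
Premises 4, 5, 6, 9 do not contribute to this derivation.
Hence not reboot_node is obligatory.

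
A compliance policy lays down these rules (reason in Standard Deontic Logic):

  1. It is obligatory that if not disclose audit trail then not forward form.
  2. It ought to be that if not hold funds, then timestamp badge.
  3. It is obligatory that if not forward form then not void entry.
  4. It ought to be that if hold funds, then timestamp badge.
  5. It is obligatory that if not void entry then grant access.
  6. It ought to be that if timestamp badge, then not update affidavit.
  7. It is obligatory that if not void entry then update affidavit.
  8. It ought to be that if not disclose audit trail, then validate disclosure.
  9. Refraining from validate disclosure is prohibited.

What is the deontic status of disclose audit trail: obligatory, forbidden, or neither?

Obligatory

Premises 2 and 4 cover both cases: O(¬hold_funds → timestamp_badge) and O(hold_funds → timestamp_badge). Since ¬hold_funds ∨ hold_funds is a tautology, O(timestamp_badge) follows.
Premise 6 is O(timestamp_badge → ¬update_affidavit); since O(timestamp_badge), deontic closure gives O(¬update_affidavit).
The contrapositive of premise 7 (O(¬void_entry → update_affidavit)) is O(¬update_affidavit → void_entry), and O(¬update_affidavit) is already established, so O(void_entry).
The contrapositive of premise 3 (O(¬forward_form → ¬void_entry)) is O(void_entry → forward_form), and O(void_entry) is already established, so O(forward_form).
Premise 1, O(¬disclose_audit_trail → ¬forward_form), contraposes to O(forward_form → disclose_audit_trail); with O(forward_form) we get O(disclose_audit_trail).
Premises 5, 8, 9 do not contribute to this derivation.
Hence disclose_audit_trail is obligatory.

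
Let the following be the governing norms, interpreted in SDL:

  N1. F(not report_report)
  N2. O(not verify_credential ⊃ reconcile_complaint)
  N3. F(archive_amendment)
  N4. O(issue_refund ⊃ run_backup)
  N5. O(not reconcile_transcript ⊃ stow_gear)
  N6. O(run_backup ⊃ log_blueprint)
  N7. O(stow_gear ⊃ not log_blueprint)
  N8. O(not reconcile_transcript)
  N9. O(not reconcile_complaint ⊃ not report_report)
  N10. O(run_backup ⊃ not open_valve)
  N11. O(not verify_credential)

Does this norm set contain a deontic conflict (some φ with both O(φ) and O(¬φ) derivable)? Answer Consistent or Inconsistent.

Consistent

Premise 9 is O(not reconcile_complaint ⊃ not report_report), but O(not reconcile_complaint) is not derivable from the premises, so it does not yield O(not report_report).
So O(not report_report) is not derivable, and the apparent clash with O(report_report) does not arise.
A world satisfying every obligation exists (e.g. archive_amendment=false, issue_refund=false, log_blueprint=false, open_valve=false, reconcile_complaint=true, reconcile_transcript=false, report_report=true, run_backup=false, stow_gear=true, verify_credential=false); no atom is both obligatory and forbidden, so the set is consistent.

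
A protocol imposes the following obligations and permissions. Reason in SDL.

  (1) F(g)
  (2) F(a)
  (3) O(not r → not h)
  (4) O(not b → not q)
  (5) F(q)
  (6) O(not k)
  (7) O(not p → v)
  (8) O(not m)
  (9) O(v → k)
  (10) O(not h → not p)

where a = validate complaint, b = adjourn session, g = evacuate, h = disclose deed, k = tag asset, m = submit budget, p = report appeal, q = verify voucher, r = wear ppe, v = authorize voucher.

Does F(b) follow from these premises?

Premise 4 is O(not b → not q); even if O(not q) held, inferring O(not b) would be affirming the consequent — invalid.
No other premise forces O(not b). An ideal world satisfying every premise can still have b true, so F(b) is not derivable.

No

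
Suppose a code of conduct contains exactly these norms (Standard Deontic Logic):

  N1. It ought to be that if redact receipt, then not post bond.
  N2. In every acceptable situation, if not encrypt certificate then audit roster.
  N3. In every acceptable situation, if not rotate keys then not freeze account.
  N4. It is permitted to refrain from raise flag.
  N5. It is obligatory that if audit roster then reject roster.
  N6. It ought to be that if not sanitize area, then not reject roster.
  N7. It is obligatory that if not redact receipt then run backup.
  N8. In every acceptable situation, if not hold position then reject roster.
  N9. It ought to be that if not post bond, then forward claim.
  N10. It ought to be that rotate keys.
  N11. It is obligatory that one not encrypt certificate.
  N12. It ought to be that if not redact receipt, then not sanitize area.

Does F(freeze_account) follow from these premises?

Premise 3 is O(¬rotate_keys → ¬freeze_account), but O(¬rotate_keys) is not derivable from the premises, so it does not yield O(¬freeze_account).
No other premise forces O(¬freeze_account). An ideal world satisfying every premise can still have freeze_account true, so F(freeze_account) is not derivable.

No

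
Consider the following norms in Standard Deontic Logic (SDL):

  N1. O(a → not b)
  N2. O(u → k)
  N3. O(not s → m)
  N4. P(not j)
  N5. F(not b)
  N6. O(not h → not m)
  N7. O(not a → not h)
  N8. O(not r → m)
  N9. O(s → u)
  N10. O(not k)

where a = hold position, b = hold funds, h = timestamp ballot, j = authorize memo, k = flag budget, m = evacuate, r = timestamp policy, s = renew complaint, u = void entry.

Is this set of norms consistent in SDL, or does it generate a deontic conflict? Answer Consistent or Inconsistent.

Inconsistent

From premise 10 we have O(not k).
Premise 2 is O(u → k); contrapositively O(not k → not u). Since O(not k) holds, K gives O(not u).
Premise 9 is O(s → u); contrapositively O(not u → not s). Since O(not u) holds, K gives O(not s).
Applying K to premise 3 (O(not s → m)) and O(not s) yields O(m).
Premise 6, O(not h → not m), contraposes to O(m → h); with O(m) we get O(h).
The contrapositive of premise 7 (O(not a → not h)) is O(h → a), and O(h) is already established, so O(a).
From O(a) and premise 1, O(a → not b), we obtain O(not b).
Yet premise 5 is F(not b), i.e. O(b).
We now have both O(not b) and O(b) — b is simultaneously obligatory and forbidden, violating the D-axiom.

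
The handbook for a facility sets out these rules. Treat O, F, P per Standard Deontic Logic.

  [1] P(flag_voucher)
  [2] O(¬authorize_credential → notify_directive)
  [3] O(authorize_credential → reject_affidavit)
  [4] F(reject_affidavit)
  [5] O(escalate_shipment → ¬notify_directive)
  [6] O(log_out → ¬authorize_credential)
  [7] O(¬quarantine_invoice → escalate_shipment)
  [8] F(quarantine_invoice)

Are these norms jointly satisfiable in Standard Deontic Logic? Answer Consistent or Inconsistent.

Premise 4, F(reject_affidavit), is equivalent to O(¬reject_affidavit).
The contrapositive of premise 3 (O(authorize_credential → reject_affidavit)) is O(¬reject_affidavit → ¬authorize_credential), and O(¬reject_affidavit) is already established, so O(¬authorize_credential).
Applying K to premise 2 (O(¬authorize_credential → notify_directive)) and O(¬authorize_credential) yields O(notify_directive).
The contrapositive of premise 5 (O(escalate_shipment → ¬notify_directive)) is O(notify_directive → ¬escalate_shipment), and O(notify_directive) is already established, so O(¬escalate_shipment).
Premise 7, O(¬quarantine_invoice → escalate_shipment), contraposes to O(¬escalate_shipment → quarantine_invoice); with O(¬escalate_shipment) we get O(quarantine_invoice).
However, F(quarantine_invoice) at premise 8 amounts to O(¬quarantine_invoice).
We now have both O(quarantine_invoice) and O(¬quarantine_invoice) — quarantine_invoice is simultaneously obligatory and forbidden, violating the D-axiom.

Inconsistent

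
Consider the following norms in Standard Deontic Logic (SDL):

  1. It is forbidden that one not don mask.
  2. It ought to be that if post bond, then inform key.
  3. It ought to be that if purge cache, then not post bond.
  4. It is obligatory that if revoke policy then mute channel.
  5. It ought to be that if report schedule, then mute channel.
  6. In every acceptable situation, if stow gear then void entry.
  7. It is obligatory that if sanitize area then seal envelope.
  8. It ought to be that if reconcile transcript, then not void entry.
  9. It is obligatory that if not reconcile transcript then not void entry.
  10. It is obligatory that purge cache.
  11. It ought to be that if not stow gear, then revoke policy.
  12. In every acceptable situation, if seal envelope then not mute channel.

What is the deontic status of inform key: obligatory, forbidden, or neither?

Premise 2 is O(post_bond → inform_key), but O(post_bond) is not derivable from the premises, so it does not yield O(inform_key).
No premise or chain of K-axiom applications forces O(inform_key), and none forces O(¬inform_key). So inform_key is neither obligatory nor forbidden under these norms.

Neither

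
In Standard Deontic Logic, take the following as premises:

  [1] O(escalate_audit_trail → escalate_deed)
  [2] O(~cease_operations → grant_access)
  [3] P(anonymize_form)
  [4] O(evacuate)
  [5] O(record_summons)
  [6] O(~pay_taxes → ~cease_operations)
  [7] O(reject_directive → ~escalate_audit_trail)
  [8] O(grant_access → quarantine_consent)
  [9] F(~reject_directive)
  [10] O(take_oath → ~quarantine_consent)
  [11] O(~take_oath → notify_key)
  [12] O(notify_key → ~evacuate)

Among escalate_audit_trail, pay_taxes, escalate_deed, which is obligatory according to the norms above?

From premise 4 we have O(evacuate).
The contrapositive of premise 12 (O(notify_key → ~evacuate)) is O(evacuate → ~notify_key), and O(evacuate) is already established, so O(~notify_key).
Premise 11, O(~take_oath → notify_key), contraposes to O(~notify_key → take_oath); with O(~notify_key) we get O(take_oath).
Applying K to premise 10 (O(take_oath → ~quarantine_consent)) and O(take_oath) yields O(~quarantine_consent).
The contrapositive of premise 8 (O(grant_access → quarantine_consent)) is O(~quarantine_consent → ~grant_access), and O(~quarantine_consent) is already established, so O(~grant_access).
The contrapositive of premise 2 (O(~cease_operations → grant_access)) is O(~grant_access → cease_operations), and O(~grant_access) is already established, so O(cease_operations).
The contrapositive of premise 6 (O(~pay_taxes → ~cease_operations)) is O(cease_operations → pay_taxes), and O(cease_operations) is already established, so O(pay_taxes).
So O(pay_taxes) holds — pay_taxes is obligatory. None of the other listed options is made obligatory by any chain of premises.

pay_taxes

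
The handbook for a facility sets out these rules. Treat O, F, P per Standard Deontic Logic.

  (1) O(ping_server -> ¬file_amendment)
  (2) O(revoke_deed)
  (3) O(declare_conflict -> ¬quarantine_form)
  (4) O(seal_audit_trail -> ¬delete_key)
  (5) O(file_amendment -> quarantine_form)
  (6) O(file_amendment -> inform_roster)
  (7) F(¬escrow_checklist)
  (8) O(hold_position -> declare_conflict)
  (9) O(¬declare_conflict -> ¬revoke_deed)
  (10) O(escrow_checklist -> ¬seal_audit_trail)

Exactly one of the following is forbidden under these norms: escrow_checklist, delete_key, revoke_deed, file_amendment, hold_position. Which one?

From premise 2 we have O(revoke_deed).
The contrapositive of premise 9 (O(¬declare_conflict -> ¬revoke_deed)) is O(revoke_deed -> declare_conflict), and O(revoke_deed) is already established, so O(declare_conflict).
From O(declare_conflict) and premise 3, O(declare_conflict -> ¬quarantine_form), we obtain O(¬quarantine_form).
Premise 5 is O(file_amendment -> quarantine_form); contrapositively O(¬quarantine_form -> ¬file_amendment). Since O(¬quarantine_form) holds, K gives O(¬file_amendment).
So O(¬file_amendment) holds, i.e. file_amendment is forbidden. None of the other listed options is forbidden under the premises.

file_amendment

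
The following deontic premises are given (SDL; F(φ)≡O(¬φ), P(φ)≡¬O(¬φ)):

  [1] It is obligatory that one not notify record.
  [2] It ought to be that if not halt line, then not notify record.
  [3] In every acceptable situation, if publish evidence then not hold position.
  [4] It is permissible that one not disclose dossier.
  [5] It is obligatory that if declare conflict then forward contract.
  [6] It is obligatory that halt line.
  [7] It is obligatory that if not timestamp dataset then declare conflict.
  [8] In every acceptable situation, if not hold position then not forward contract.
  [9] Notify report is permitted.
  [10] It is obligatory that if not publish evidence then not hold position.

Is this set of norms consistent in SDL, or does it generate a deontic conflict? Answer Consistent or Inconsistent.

Premise 2 is O(¬halt_line → ¬notify_record); even if O(¬notify_record) held, inferring O(¬halt_line) would be affirming the consequent — invalid.
So O(¬halt_line) is not derivable, and the apparent clash with O(halt_line) does not arise.
A world satisfying every obligation exists (e.g. declare_conflict=false, disclose_dossier=false, forward_contract=false, halt_line=true, hold_position=false, notify_record=false, notify_report=false, publish_evidence=false, timestamp_dataset=true); no atom is both obligatory and forbidden, so the set is consistent.

Consistent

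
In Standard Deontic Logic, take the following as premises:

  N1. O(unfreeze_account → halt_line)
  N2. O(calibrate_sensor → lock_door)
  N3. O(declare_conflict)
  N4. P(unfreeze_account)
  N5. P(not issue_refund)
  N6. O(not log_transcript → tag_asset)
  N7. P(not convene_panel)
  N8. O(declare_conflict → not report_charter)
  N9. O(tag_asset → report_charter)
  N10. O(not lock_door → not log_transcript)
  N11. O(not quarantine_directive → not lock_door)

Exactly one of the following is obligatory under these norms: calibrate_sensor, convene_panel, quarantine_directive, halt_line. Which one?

quarantine_directive

From premise 3 we have O(declare_conflict).
Applying K to premise 8 (O(declare_conflict → not report_charter)) and O(declare_conflict) yields O(not report_charter).
Premise 9 is O(tag_asset → report_charter); contrapositively O(not report_charter → not tag_asset). Since O(not report_charter) holds, K gives O(not tag_asset).
Premise 6 is O(not log_transcript → tag_asset); contrapositively O(not tag_asset → log_transcript). Since O(not tag_asset) holds, K gives O(log_transcript).
Premise 10, O(not lock_door → not log_transcript), contraposes to O(log_transcript → lock_door); with O(log_transcript) we get O(lock_door).
The contrapositive of premise 11 (O(not quarantine_directive → not lock_door)) is O(lock_door → quarantine_directive), and O(lock_door) is already established, so O(quarantine_directive).
So O(quarantine_directive) holds — quarantine_directive is obligatory. None of the other listed options is made obligatory by any chain of premises.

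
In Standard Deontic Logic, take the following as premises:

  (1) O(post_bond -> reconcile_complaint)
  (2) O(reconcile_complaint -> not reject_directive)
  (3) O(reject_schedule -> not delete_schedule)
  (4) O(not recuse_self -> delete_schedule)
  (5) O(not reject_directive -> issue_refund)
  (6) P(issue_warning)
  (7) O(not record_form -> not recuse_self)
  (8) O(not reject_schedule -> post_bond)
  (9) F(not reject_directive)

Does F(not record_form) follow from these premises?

Premise 9 is F(not reject_directive), i.e. O(reject_directive).
Premise 2 is O(reconcile_complaint -> not reject_directive); contrapositively O(reject_directive -> not reconcile_complaint). Since O(reject_directive) holds, K gives O(not reconcile_complaint).
Premise 1 is O(post_bond -> reconcile_complaint); contrapositively O(not reconcile_complaint -> not post_bond). Since O(not reconcile_complaint) holds, K gives O(not post_bond).
Premise 8 is O(not reject_schedule -> post_bond); contrapositively O(not post_bond -> reject_schedule). Since O(not post_bond) holds, K gives O(reject_schedule).
Applying K to premise 3 (O(reject_schedule -> not delete_schedule)) and O(reject_schedule) yields O(not delete_schedule).
Premise 4, O(not recuse_self -> delete_schedule), contraposes to O(not delete_schedule -> recuse_self); with O(not delete_schedule) we get O(recuse_self).
The contrapositive of premise 7 (O(not record_form -> not recuse_self)) is O(recuse_self -> record_form), and O(recuse_self) is already established, so O(record_form).
Premises 5, 6 do not contribute to this derivation.
So O(record_form) holds, i.e. F(not record_form). The claim follows.

Yes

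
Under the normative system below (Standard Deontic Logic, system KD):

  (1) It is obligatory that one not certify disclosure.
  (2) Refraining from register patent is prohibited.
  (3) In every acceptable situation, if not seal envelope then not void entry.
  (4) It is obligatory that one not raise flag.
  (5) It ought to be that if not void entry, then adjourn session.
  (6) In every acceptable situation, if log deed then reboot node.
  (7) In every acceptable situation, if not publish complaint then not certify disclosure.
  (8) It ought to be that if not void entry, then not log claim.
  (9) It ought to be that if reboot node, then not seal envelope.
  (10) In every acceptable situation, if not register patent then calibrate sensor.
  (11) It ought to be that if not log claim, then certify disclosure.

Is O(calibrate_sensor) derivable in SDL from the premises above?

Premise 10 is O(¬register_patent → calibrate_sensor), but O(¬register_patent) is not derivable from the premises, so it does not yield O(calibrate_sensor).
No other premise forces O(calibrate_sensor). An ideal world satisfying every premise can still have calibrate_sensor false, so O(calibrate_sensor) is not derivable.

No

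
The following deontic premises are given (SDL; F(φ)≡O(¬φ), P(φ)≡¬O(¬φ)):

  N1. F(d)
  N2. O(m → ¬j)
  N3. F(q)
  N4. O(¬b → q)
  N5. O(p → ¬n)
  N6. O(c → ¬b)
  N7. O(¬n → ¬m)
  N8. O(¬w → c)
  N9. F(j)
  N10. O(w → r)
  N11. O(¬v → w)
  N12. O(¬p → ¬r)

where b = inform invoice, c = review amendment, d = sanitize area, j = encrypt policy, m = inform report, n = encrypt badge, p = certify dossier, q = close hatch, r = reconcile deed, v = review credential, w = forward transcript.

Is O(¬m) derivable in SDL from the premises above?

Yes

Premise 3, F(q), is equivalent to O(¬q).
Premise 4, O(¬b → q), contraposes to O(¬q → b); with O(¬q) we get O(b).
The contrapositive of premise 6 (O(c → ¬b)) is O(b → ¬c), and O(b) is already established, so O(¬c).
The contrapositive of premise 8 (O(¬w → c)) is O(¬c → w), and O(¬c) is already established, so O(w).
With premise 10, O(w → r), the K-axiom yields O(r).
Premise 12, O(¬p → ¬r), contraposes to O(r → p); with O(r) we get O(p).
With premise 5, O(p → ¬n), the K-axiom yields O(¬n).
Applying K to premise 7 (O(¬n → ¬m)) and O(¬n) yields O(¬m).
Premises 1, 2, 9, 11 do not contribute to this derivation.
So O(¬m) follows.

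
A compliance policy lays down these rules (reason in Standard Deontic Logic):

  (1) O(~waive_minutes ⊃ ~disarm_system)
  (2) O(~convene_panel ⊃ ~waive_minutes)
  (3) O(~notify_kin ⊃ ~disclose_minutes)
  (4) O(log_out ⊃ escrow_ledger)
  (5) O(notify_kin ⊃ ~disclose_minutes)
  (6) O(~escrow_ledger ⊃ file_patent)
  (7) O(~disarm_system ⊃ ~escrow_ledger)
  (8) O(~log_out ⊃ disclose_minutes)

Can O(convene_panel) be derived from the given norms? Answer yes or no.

Yes

Premises 3 and 5 are O(~notify_kin ⊃ ~disclose_minutes) and O(notify_kin ⊃ ~disclose_minutes); every ideal world satisfies ~notify_kin or notify_kin, so in either case ~disclose_minutes holds — hence O(~disclose_minutes).
Premise 8, O(~log_out ⊃ disclose_minutes), contraposes to O(~disclose_minutes ⊃ log_out); with O(~disclose_minutes) we get O(log_out).
With premise 4, O(log_out ⊃ escrow_ledger), the K-axiom yields O(escrow_ledger).
The contrapositive of premise 7 (O(~disarm_system ⊃ ~escrow_ledger)) is O(escrow_ledger ⊃ disarm_system), and O(escrow_ledger) is already established, so O(disarm_system).
Premise 1, O(~waive_minutes ⊃ ~disarm_system), contraposes to O(disarm_system ⊃ waive_minutes); with O(disarm_system) we get O(waive_minutes).
Premise 2, O(~convene_panel ⊃ ~waive_minutes), contraposes to O(waive_minutes ⊃ convene_panel); with O(waive_minutes) we get O(convene_panel).
Premise 6 does not contribute to this derivation.
So O(convene_panel) follows.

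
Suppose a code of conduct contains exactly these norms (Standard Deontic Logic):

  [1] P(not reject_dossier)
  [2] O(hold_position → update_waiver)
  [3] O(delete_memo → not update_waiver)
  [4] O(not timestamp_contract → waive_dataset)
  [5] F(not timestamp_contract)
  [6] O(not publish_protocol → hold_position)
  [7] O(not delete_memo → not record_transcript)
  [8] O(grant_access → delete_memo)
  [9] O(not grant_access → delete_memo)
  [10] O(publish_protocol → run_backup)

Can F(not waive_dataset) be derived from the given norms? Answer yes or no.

Premise 4 is O(not timestamp_contract → waive_dataset), but O(not timestamp_contract) is not derivable from the premises, so it does not yield O(waive_dataset).
No other premise forces O(waive_dataset). An ideal world satisfying every premise can still have not waive_dataset true, so F(not waive_dataset) is not derivable.

No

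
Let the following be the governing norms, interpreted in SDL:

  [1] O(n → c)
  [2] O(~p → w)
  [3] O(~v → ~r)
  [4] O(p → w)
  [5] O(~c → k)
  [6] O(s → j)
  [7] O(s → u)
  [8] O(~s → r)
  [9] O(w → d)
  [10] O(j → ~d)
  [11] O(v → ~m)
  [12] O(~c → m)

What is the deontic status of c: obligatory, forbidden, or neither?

Obligatory

Premises 2 and 4 are O(~p → w) and O(p → w); every ideal world satisfies ~p or p, so in either case w holds — hence O(w).
Premise 9 is O(w → d); since O(w), deontic closure gives O(d).
The contrapositive of premise 10 (O(j → ~d)) is O(d → ~j), and O(d) is already established, so O(~j).
Premise 6 is O(s → j); contrapositively O(~j → ~s). Since O(~j) holds, K gives O(~s).
With premise 8, O(~s → r), the K-axiom yields O(r).
Premise 3 is O(~v → ~r); contrapositively O(r → v). Since O(r) holds, K gives O(v).
With premise 11, O(v → ~m), the K-axiom yields O(~m).
The contrapositive of premise 12 (O(~c → m)) is O(~m → c), and O(~m) is already established, so O(c).
Premises 1, 5, 7 do not contribute to this derivation.
Hence c is obligatory.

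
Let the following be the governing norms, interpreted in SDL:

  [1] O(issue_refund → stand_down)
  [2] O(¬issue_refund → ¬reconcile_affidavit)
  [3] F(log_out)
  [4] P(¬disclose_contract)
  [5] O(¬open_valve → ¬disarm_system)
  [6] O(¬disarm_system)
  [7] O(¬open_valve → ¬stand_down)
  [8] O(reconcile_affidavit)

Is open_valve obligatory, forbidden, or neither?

Obligatory

Premise 8 gives O(reconcile_affidavit).
The contrapositive of premise 2 (O(¬issue_refund → ¬reconcile_affidavit)) is O(reconcile_affidavit → issue_refund), and O(reconcile_affidavit) is already established, so O(issue_refund).
With premise 1, O(issue_refund → stand_down), the K-axiom yields O(stand_down).
Premise 7 is O(¬open_valve → ¬stand_down); contrapositively O(stand_down → open_valve). Since O(stand_down) holds, K gives O(open_valve).
Premises 3, 4, 5, 6 do not contribute to this derivation.
Hence open_valve is obligatory.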